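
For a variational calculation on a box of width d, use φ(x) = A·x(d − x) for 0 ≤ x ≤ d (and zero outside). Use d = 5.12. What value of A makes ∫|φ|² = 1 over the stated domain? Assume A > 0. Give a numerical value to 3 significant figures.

A ≈ 0.0923

We need A² ∫|f|² dx = 1, taking the integral from 0 to d.
Expanding the polynomial and integrating term by term, ∫|φ|² dx = A²·(d^5/30).
So A² = (d^5/30)^(−1).
With d = 5.12: A² = 0.008527 and A = 0.09234.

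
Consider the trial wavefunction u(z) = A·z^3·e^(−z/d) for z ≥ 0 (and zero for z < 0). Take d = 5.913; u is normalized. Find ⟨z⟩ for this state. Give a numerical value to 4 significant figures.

By definition ⟨z⟩ = ∫ z |u(z)|² dz.
Since the A² factors cancel between numerator and denominator, ⟨z⟩ = 7·d/2.
With d = 5.913, ⟨z⟩ = 20.696.

⟨z⟩ ≈ 20.70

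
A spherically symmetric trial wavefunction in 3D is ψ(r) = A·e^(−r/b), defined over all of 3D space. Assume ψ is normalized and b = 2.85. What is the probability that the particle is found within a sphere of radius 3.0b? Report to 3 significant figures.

P = ∫ |ψ|² 4πr² dr over r ≤ 3.0b.
The full normalization integral is A²·[π·b^3] = 1, fixing A².
In terms of u = r/b (A², 4π and the length scale all cancel between numerator and denominator), P = [∫_{0}^{3.0} u^2·e^(-2·u) du] / [∫_{0}^{∞} u^2·e^(-2·u) du].
Using ∫ u^2·e^(-2·u) du = -(2·u^2 + 2·u + 1)·e^(-2·u)/4, the numerator is 1/4 - 25·e^(-6)/4 and the denominator is 1/4.
Taking the ratio yields P = 0.9380.

P ≈ 0.938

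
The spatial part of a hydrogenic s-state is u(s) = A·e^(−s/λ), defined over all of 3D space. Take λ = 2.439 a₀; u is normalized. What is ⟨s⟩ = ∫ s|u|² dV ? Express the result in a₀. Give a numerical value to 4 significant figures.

By definition ⟨s⟩ = ∫ s |u(s)|² 4πs² ds.
The ratio of the moment integral to the normalization integral gives ⟨s⟩ = 3·λ/2.
With λ = 2.439, ⟨s⟩ = 3.6585.

⟨s⟩ ≈ 3.659 a₀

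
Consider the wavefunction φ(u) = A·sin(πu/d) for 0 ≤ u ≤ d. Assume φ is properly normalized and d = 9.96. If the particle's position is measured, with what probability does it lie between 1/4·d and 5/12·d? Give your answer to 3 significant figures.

P ≈ 0.246

|φ|² is the probability density, so P = ∫_{1/4·d}^{5/12·d} |φ|² du.
Since A² = 1/(d/2), this is the region integral divided by the full normalization integral.
Let t = u/d; then A² and the length scale cancel, so P = ∫_{1/4}^{5/12} sin(π·t)^2 dt ÷ ∫_{0}^{1} sin(π·t)^2 dt.
With ∫ sin(π·t)^2 dt = t/2 - sin(2·π·t)/(4·π) + C, the region integral is 1/(8·π) + 1/12 and the full one is 1/2.
This works out to P = (3 + 2·π)/(12·π).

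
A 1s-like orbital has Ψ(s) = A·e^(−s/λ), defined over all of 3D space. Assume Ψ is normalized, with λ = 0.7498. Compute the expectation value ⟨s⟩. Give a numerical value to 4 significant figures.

By definition ⟨s⟩ = ∫ s |Ψ(s)|² 4πs² ds.
The ratio of the moment integral to the normalization integral gives ⟨s⟩ = 3·λ/2.
Putting λ = 0.7498 gives 1.1247.

⟨s⟩ ≈ 1.125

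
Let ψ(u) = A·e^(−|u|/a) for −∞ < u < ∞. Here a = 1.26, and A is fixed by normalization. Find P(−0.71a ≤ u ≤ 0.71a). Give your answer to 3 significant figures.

P ≈ 0.758

P = ∫_{−0.71a}^{0.71a} |ψ(u)|² du.
With A² fixed by ∫|ψ|² = 1, i.e. A² = (a)^(−1), substitute and integrate.
By symmetry take twice the u ≥ 0 contribution in numerator and denominator; the 2's cancel. In terms of t = u/a (A² and the length scale cancel between numerator and denominator), P = [∫_{0}^{0.71} e^(-2·t) dt] / [∫_{0}^{∞} e^(-2·t) dt].
An antiderivative of e^(-2·t) is -e^(-2·t)/2; evaluating from 0 to 0.71 gives 1/2 - e^(-71/50)/2, while the full integral is 1/2.
Evaluating gives P = 0.7583.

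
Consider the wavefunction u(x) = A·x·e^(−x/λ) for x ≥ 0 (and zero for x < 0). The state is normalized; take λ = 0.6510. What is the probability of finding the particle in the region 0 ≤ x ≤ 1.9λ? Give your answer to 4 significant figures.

P ≈ 0.7311

P = ∫_{0}^{1.9λ} |u(x)|² dx.
The normalization integral ∫|u|²dx over the whole domain equals λ^3/4·A², and A² cancels in the ratio.
Let t = x/λ; then A² and the length scale cancel, so P = ∫_{0}^{1.9} t^2·e^(-2·t) dt ÷ ∫_{0}^{∞} t^2·e^(-2·t) dt.
An antiderivative of t^2·e^(-2·t) is -(2·t^2 + 2·t + 1)·e^(-2·t)/4; evaluating from 0 to 1.9 gives 1/4 - 601·e^(-19/5)/200, while the full integral is 1/4.
This works out to P = 0.73110.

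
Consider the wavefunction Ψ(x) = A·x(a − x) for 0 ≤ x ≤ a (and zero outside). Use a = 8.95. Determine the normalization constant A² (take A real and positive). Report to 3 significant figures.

A^2 ≈ 0.000522

The normalization condition is ∫|Ψ|² dx = 1 from 0 to a.
Expanding the polynomial and integrating term by term, the integral (without the A² prefactor) comes out to a^5/30.
Plugging in a = 8.95 yields A = 0.02286.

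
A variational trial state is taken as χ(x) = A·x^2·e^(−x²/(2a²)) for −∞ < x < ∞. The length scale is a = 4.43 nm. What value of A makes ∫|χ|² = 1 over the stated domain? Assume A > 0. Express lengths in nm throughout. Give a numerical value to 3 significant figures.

A ≈ 0.0210 nm^(-5/2)

The normalization condition is ∫|χ|² dx = 1 from −∞ to ∞.
Using the Gaussian integral ∫_{−∞}^{∞} e^(−αx²) dx = √(π/α), carrying out the integral gives A² · 3·√(π)·a^5/4.
With a = 4.43: A² = 0.0004409 and A = 0.02100.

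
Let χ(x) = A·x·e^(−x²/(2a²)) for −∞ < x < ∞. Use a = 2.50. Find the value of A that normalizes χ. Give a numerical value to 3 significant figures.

A ≈ 0.269

Normalization requires ∫|χ|² dx = 1, integrated from −∞ to ∞.
Carrying out the integral gives A² · √(π)·a^3/2.
Substituting a = 2.50 gives A² = 0.07222, so A = 0.2687.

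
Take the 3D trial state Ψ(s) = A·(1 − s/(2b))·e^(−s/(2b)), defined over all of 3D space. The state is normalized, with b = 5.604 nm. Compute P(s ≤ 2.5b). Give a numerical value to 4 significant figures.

P = ∫ |Ψ|² 4πs² ds over s ≤ 2.5b.
The full normalization integral is A²·[8·π·b^3] = 1, fixing A².
Let u = s/b; then A², 4π and the length scale all cancel, so P = ∫_{0}^{2.5} u^2·(1 - u/2)^2·e^(-u) du ÷ ∫_{0}^{∞} u^2·(1 - u/2)^2·e^(-u) du.
An antiderivative of u^2·(1 - u/2)^2·e^(-u) is -(u^4/4 + u^2 + 2·u + 2)·e^(-u); evaluating from 0 to 2.5 gives 2 - 1473·e^(-5/2)/64, while the full integral is 2.
The region integral divided by the full integral gives P = 0.055381.

P ≈ 0.05538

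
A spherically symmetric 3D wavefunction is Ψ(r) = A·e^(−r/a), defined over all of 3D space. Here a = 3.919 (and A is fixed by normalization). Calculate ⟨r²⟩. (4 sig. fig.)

The expectation value is the |Ψ|²-weighted average of r^2: ∫ r^2|Ψ|² 4πr² dr.
With ∫₀^∞ r^4 e^(−αr) dr = 4!/α^5, the ratio of the moment integral to the normalization integral gives ⟨r²⟩ = 3·a^2.
With a = 3.919, ⟨r^2⟩ = 46.076.

⟨r^2⟩ ≈ 46.08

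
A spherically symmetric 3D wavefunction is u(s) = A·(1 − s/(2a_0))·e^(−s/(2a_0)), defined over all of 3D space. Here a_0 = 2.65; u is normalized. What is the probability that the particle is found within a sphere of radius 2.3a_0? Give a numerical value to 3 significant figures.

P ≈ 0.0533

P = ∫ |u|² 4πs² ds over s ≤ 2.3a_0.
Normalization gives A² = 1/(8·π·a_0^3).
Let t = s/a_0; then A², 4π and the length scale all cancel, so P = ∫_{0}^{2.3} t^2·(1 - t/2)^2·e^(-t) dt ÷ ∫_{0}^{∞} t^2·(1 - t/2)^2·e^(-t) dt.
With ∫ t^2·(1 - t/2)^2·e^(-t) dt = -(t^4/4 + t^2 + 2·t + 2)·e^(-t) + C, the region integral is ≈ 0.10651 and the full one is 2.
The region integral divided by the full integral gives P = 0.05325.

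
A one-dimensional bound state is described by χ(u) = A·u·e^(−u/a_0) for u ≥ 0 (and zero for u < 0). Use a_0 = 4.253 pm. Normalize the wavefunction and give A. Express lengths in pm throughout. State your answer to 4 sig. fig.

We need A² ∫|f|² du = 1, taking the integral from 0 to ∞.
Recall ∫₀^∞ u^m e^(−u/β) du = m!·β^(m+1), carrying out the integral gives A² · a_0^3/4.
Substituting a_0 = 4.253 gives A² = 0.051996, so A = 0.22803.

A ≈ 0.2280 pm^(-3/2)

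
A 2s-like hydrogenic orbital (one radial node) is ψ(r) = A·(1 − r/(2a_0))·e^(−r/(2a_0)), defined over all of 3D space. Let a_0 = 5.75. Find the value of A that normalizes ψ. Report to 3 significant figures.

Require ∫ |ψ|² 4πr² dr = 1 over the whole domain.
Recall ∫₀^∞ r^m e^(−r/β) dr = m!·β^(m+1), with ψ = A·(1 − r/(2a_0))·e^(−r/(2a_0)), the integral evaluates to A²·[8·π·a_0^3].
Substituting a_0 = 5.75 gives A² = 0.0002093, so A = 0.01447.

A ≈ 0.0145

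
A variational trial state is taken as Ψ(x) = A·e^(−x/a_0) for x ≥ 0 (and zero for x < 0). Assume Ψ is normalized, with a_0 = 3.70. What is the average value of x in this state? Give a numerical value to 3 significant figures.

The expectation value is the |Ψ|²-weighted average of x: ∫ x|Ψ|² dx.
Since the A² factors cancel between numerator and denominator, ⟨x⟩ = a_0/2.
Putting a_0 = 3.70 gives 1.850.

⟨x⟩ ≈ 1.85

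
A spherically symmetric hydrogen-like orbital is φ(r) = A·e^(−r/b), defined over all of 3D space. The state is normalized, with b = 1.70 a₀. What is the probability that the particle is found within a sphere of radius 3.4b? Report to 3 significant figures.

P ≈ 0.966

Integrate the radial probability density 4πr²|φ|² over r ≤ 3.4b.
Normalization gives A² = 1/(π·b^3).
Let u = r/b; then A², 4π and the length scale all cancel, so P = ∫_{0}^{3.4} u^2·e^(-2·u) du ÷ ∫_{0}^{∞} u^2·e^(-2·u) du.
Using ∫ u^2·e^(-2·u) du = -(2·u^2 + 2·u + 1)·e^(-2·u)/4, the numerator is 1/4 - 773·e^(-34/5)/100 and the denominator is 1/4.
This evaluates to P = 0.9656.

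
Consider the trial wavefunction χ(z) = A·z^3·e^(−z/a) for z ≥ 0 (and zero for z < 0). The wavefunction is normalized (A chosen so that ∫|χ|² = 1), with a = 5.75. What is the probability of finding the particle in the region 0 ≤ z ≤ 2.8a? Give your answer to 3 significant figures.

The probability is P = ∫ |χ|² dz over [0, 2.8a].
The normalization integral ∫|χ|²dz over the whole domain equals 45·a^7/8·A², and A² cancels in the ratio.
In terms of u = z/a (A² and the length scale cancel between numerator and denominator), P = [∫_{0}^{2.8} u^6·e^(-2·u) du] / [∫_{0}^{∞} u^6·e^(-2·u) du].
With ∫ u^6·e^(-2·u) du = -(4·u^6 + 12·u^5 + 30·u^4 + 60·u^3 + 90·u^2 + 90·u + 45)·e^(-2·u)/8 + C, the region integral is ≈ 1.8548 and the full one is 45/8.
This works out to P = 0.3297.

P ≈ 0.330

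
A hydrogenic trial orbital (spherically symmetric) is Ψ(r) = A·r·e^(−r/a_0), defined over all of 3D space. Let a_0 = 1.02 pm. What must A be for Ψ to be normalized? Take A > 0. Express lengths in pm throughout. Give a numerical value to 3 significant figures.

A ≈ 0.310 pm^(-5/2)

The normalization condition is ∫|Ψ|² 4πr² dr = 1 from 0 to ∞.
With Ψ = A·r·e^(−r/a_0), the integral evaluates to A²·[3·π·a_0^5].
With a_0 = 1.02: A² = 0.09610 and A = 0.3100.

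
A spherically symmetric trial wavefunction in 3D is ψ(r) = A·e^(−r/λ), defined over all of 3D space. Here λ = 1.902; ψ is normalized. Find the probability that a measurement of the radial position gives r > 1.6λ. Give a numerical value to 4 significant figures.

P ≈ 0.3799

Integrate the radial probability density 4πr²|ψ|² over r > 1.6λ.
A² is fixed by ∫₀^∞ 4πr²|ψ|² dr = 1, i.e. A² = (π·λ^3)^(−1).
Let u = r/λ; then A², 4π and the length scale all cancel, so P = ∫_{1.6}^{∞} u^2·e^(-2·u) du ÷ ∫_{0}^{∞} u^2·e^(-2·u) du.
An antiderivative of u^2·e^(-2·u) is -(2·u^2 + 2·u + 1)·e^(-2·u)/4; evaluating from 1.6 to ∞ gives 233·e^(-16/5)/100, while the full integral is 1/4.
The region integral divided by the full integral gives P = 0.37990.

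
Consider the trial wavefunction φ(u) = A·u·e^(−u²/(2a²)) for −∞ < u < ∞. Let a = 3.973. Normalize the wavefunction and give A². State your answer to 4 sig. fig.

We need A² ∫|f|² du = 1, taking the integral from −∞ to ∞.
With ∫_{−∞}^{∞} u^(2m) e^(−αu²) du = (2m−1)!!·√π / (2^m α^(m+1/2)), the integral (without the A² prefactor) comes out to √(π)·a^3/2.
Plugging in a = 3.973 yields A = 0.13414.

A^2 ≈ 0.01799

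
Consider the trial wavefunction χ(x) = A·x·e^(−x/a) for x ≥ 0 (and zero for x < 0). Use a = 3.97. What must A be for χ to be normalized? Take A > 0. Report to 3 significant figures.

A ≈ 0.253

Require ∫ |χ|² dx = 1 over the whole domain.
Recall ∫₀^∞ x^m e^(−x/β) dx = m!·β^(m+1), carrying out the integral gives A² · a^3/4.
Plugging in a = 3.97 yields A = 0.2528.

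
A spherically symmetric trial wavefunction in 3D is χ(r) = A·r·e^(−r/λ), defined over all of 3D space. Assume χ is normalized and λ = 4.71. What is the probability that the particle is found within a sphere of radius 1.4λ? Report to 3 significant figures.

With dV = 4πr²dr, the probability is ∫|χ|² dV over r ≤ 1.4λ.
A² is fixed by ∫₀^∞ 4πr²|χ|² dr = 1, i.e. A² = (3·π·λ^5)^(−1).
In terms of u = r/λ (A², 4π and the length scale all cancel between numerator and denominator), P = [∫_{0}^{1.4} u^4·e^(-2·u) du] / [∫_{0}^{∞} u^4·e^(-2·u) du].
Using ∫ u^4·e^(-2·u) du = -(u^4/2 + u^3 + 3·u^2/2 + 3·u/2 + 3/4)·e^(-2·u), the numerator is ≈ 0.11424 and the denominator is 3/4.
This evaluates to P = 0.1523.

P ≈ 0.152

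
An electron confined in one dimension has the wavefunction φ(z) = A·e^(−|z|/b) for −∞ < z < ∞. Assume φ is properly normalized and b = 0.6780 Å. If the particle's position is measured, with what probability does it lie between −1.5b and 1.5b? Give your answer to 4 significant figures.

The probability is P = ∫ |φ|² dz over [−1.5b, 1.5b].
With A² fixed by ∫|φ|² = 1, i.e. A² = (b)^(−1), substitute and integrate.
By symmetry take twice the z ≥ 0 contribution in numerator and denominator; the 2's cancel. Substituting u = z/b, A² and the length scale cancel in the ratio: P = ∫_{0}^{1.5} e^(-2·u) du / ∫_{0}^{∞} e^(-2·u) du.
An antiderivative of e^(-2·u) is -e^(-2·u)/2; evaluating from 0 to 1.5 gives 1/2 - e^(-3)/2, while the full integral is 1/2.
This works out to P = 0.95021.

P ≈ 0.9502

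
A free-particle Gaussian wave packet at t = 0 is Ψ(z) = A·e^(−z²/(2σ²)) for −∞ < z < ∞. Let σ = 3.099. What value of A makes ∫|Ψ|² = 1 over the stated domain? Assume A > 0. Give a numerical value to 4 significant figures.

A ≈ 0.4267

The normalization condition is ∫|Ψ|² dz = 1 from −∞ to ∞.
With Ψ = A·e^(−z²/(2σ²)), the integral evaluates to A²·[√(π)·σ].
So A² = (√(π)·σ)^(−1).
Substituting σ = 3.099 gives A² = 0.18206, so A = 0.42668.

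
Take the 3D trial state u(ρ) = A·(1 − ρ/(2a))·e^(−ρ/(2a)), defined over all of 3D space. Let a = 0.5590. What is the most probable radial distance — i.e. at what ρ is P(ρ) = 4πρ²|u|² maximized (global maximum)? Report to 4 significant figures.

Differentiate P(ρ) = 4πρ²|u|² with respect to ρ and set to zero.
This gives ρ = a·(√(5) + 3).
With a = 0.5590, the most probable radial distance is 2.9270.

ρ ≈ 2.927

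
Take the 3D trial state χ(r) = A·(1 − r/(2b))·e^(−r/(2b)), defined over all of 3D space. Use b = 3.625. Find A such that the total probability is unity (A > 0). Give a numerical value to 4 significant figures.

We need A² ∫|f|² 4πr² dr = 1, taking the integral from 0 to ∞.
Recall ∫₀^∞ r^m e^(−r/β) dr = m!·β^(m+1), ∫|χ|² 4πr² dr = A²·(8·π·b^3).
So A² = (8·π·b^3)^(−1).
Substituting b = 3.625 gives A² = 0.00083529, so A = 0.028901.

A ≈ 0.02890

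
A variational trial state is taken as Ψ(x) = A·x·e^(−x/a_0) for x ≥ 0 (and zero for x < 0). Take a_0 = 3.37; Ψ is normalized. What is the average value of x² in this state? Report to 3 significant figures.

The expectation value is the |Ψ|²-weighted average of x^2: ∫ x^2|Ψ|² dx.
Since the A² factors cancel between numerator and denominator, ⟨x²⟩ = 3·a_0^2.
Putting a_0 = 3.37 gives 34.07.

⟨x^2⟩ ≈ 34.1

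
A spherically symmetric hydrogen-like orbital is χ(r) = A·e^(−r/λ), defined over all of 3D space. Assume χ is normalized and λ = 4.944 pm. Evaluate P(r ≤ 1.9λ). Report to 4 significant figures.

With dV = 4πr²dr, the probability is ∫|χ|² dV over r ≤ 1.9λ.
A² is fixed by ∫₀^∞ 4πr²|χ|² dr = 1, i.e. A² = (π·λ^3)^(−1).
Substituting u = r/λ, A², 4π and the length scale all cancel in the ratio: P = ∫_{0}^{1.9} u^2·e^(-2·u) du / ∫_{0}^{∞} u^2·e^(-2·u) du.
Using ∫ u^2·e^(-2·u) du = -(2·u^2 + 2·u + 1)·e^(-2·u)/4, the numerator is 1/4 - 601·e^(-19/5)/200 and the denominator is 1/4.
Taking the ratio yields P = 0.73110.

P ≈ 0.7311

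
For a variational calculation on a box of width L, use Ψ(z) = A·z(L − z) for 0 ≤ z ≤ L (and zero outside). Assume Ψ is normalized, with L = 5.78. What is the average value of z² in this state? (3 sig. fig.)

⟨z^2⟩ ≈ 9.55

⟨z²⟩ = ∫ z^2 |Ψ|² dz over the full domain.
The ratio of the moment integral to the normalization integral gives ⟨z²⟩ = 2·L^2/7.
Putting L = 5.78 gives 9.545.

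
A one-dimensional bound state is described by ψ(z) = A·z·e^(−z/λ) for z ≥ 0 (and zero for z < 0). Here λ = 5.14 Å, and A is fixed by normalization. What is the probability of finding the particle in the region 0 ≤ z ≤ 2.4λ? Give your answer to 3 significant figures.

P = ∫_{0}^{2.4λ} |ψ(z)|² dz.
With A² fixed by ∫|ψ|² = 1, i.e. A² = (λ^3/4)^(−1), substitute and integrate.
In terms of u = z/λ (A² and the length scale cancel between numerator and denominator), P = [∫_{0}^{2.4} u^2·e^(-2·u) du] / [∫_{0}^{∞} u^2·e^(-2·u) du].
Using ∫ u^2·e^(-2·u) du = -(2·u^2 + 2·u + 1)·e^(-2·u)/4, the numerator is 1/4 - 433·e^(-24/5)/100 and the denominator is 1/4.
Taking the ratio, P = 0.8575.

P ≈ 0.857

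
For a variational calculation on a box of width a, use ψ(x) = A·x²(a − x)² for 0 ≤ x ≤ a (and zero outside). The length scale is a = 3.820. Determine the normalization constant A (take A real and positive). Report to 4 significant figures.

We need A² ∫|f|² dx = 1, taking the integral from 0 to a.
Expanding the polynomial and integrating term by term, carrying out the integral gives A² · a^9/630.
So A² = (a^9/630)^(−1).
Plugging in a = 3.820 yields A = 0.060309.

A ≈ 0.06031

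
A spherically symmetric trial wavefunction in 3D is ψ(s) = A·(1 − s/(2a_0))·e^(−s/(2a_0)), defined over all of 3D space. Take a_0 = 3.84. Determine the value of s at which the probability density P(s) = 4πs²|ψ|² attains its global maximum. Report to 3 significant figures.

Differentiate P(s) = 4πs²|ψ|² with respect to s and set to zero.
This gives s = a_0·(√(5) + 3).
With a_0 = 3.84, the most probable radial distance is 20.11.

s ≈ 20.1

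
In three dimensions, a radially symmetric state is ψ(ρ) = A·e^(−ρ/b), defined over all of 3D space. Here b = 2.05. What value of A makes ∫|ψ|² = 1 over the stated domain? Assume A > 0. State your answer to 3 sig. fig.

A ≈ 0.192

We need A² ∫|f|² 4πρ² dρ = 1, taking the integral from 0 to ∞.
The angular integral contributes 4π, leaving ∫₀^∞ ρ²|ψ|² dρ.
The integral (without the A² prefactor) comes out to π·b^3.
So A² = (π·b^3)^(−1).
Substituting b = 2.05 gives A² = 0.03695, so A = 0.1922.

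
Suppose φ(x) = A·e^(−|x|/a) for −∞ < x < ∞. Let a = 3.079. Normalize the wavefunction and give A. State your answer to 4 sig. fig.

Normalization requires ∫|φ|² dx = 1, integrated from −∞ to ∞.
The integral (without the A² prefactor) comes out to a.
So A² = (a)^(−1).
Plugging in a = 3.079 yields A = 0.56990.

A ≈ 0.5699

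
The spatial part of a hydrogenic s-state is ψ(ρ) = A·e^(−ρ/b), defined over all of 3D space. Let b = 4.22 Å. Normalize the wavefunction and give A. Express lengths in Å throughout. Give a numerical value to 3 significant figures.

A ≈ 0.0651 Å^(-3/2)

Normalization requires ∫|ψ|² 4πρ² dρ = 1, integrated from 0 to ∞.
(Spherical symmetry: dV = 4πρ² dρ.)
With ∫₀^∞ ρ^2 e^(−αρ) dρ = 2!/α^3, the integral (without the A² prefactor) comes out to π·b^3.
Setting this equal to 1 gives A² = 1/(π·b^3).
Plugging in b = 4.22 yields A = 0.06508.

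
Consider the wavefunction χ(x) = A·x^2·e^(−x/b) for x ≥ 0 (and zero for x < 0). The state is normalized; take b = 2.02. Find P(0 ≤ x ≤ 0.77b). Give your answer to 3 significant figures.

P ≈ 0.0205

The probability is P = ∫ |χ|² dx over [0, 0.77b].
Since A² = 1/(3·b^5/4), this is the region integral divided by the full normalization integral.
Substituting u = x/b, A² and the length scale cancel in the ratio: P = ∫_{0}^{0.77} u^4·e^(-2·u) du / ∫_{0}^{∞} u^4·e^(-2·u) du.
Using ∫ u^4·e^(-2·u) du = -(u^4/2 + u^3 + 3·u^2/2 + 3·u/2 + 3/4)·e^(-2·u), the numerator is ≈ 0.015391 and the denominator is 3/4.
This works out to P = 0.02052.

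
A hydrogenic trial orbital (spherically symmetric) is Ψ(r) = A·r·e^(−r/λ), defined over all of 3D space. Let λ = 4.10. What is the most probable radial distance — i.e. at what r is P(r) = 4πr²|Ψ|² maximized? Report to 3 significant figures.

Differentiate P(r) = 4πr²|Ψ|² with respect to r and set to zero.
Solving yields r = 2·λ.
With λ = 4.10, the most probable radial distance is 8.200.

r ≈ 8.20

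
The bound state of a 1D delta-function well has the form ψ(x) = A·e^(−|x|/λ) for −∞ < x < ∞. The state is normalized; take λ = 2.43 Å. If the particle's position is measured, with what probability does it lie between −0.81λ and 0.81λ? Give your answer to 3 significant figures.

P = ∫_{−0.81λ}^{0.81λ} |ψ(x)|² dx.
The normalization integral ∫|ψ|²dx over the whole domain equals λ·A², and A² cancels in the ratio.
Both integrals are even about x = 0, so only the x ≥ 0 halves are needed (the factors of 2 cancel). Substituting u = x/λ, A² and the length scale cancel in the ratio: P = ∫_{0}^{0.81} e^(-2·u) du / ∫_{0}^{∞} e^(-2·u) du.
An antiderivative of e^(-2·u) is -e^(-2·u)/2; evaluating from 0 to 0.81 gives 1/2 - e^(-81/50)/2, while the full integral is 1/2.
Evaluating gives P = 0.8021.

P ≈ 0.802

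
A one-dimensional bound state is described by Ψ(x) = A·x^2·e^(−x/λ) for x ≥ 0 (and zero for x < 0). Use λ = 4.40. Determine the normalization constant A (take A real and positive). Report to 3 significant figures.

Require ∫ |Ψ|² dx = 1 over the whole domain.
With ∫₀^∞ x^4 e^(−αx) dx = 4!/α^5, the integral (without the A² prefactor) comes out to 3·λ^5/4.
So A² = (3·λ^5/4)^(−1).
With λ = 4.40: A² = 0.0008085 and A = 0.02843.

A ≈ 0.0284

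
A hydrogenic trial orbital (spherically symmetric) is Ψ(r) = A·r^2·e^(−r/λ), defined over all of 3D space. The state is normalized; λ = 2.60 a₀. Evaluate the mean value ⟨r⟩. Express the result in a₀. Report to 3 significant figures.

⟨r⟩ ≈ 9.10 a₀

By definition ⟨r⟩ = ∫ r |Ψ(r)|² 4πr² dr.
With ∫₀^∞ r^7 e^(−αr) dr = 7!/α^8, the ratio of the moment integral to the normalization integral gives ⟨r⟩ = 7·λ/2.
Putting λ = 2.60 gives 9.100.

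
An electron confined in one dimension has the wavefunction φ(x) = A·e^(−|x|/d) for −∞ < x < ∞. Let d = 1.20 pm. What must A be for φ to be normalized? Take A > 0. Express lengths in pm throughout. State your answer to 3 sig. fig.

A ≈ 0.913 pm^(-1/2)

We need A² ∫|f|² dx = 1, taking the integral from −∞ to ∞.
With ∫₀^∞ x^0 e^(−αx) dx = 0!/α^1, the integral (without the A² prefactor) comes out to d.
Substituting d = 1.20 gives A² = 0.8333, so A = 0.9129.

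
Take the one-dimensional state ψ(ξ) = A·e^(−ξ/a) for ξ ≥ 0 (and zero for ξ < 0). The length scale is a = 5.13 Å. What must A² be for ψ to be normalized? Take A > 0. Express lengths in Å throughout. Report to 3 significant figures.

Require ∫ |ψ|² dξ = 1 over the whole domain.
With ψ = A·e^(−ξ/a), the integral evaluates to A²·[a/2].
Plugging in a = 5.13 yields A = 0.6244.

A^2 ≈ 0.390 Å^(-1)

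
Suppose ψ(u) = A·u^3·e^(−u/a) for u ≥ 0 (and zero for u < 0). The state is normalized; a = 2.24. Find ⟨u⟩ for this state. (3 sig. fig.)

⟨u⟩ ≈ 7.84

⟨u⟩ = ∫ u |ψ|² du over the full domain.
Using ∫₀^∞ uⁿ e^(−αu) du = n!/αⁿ⁺¹, evaluating both integrals, ⟨u⟩ = 7·a/2.
Putting a = 2.24 gives 7.840.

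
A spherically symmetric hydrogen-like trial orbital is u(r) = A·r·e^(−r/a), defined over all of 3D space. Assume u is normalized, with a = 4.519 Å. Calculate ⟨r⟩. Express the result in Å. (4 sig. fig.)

⟨r⟩ = ∫ r |u|² 4πr² dr over the full domain.
Using ∫₀^∞ rⁿ e^(−αr) dr = n!/αⁿ⁺¹, the ratio of the moment integral to the normalization integral gives ⟨r⟩ = 5·a/2.
Putting a = 4.519 gives 11.298.

⟨r⟩ ≈ 11.30 Å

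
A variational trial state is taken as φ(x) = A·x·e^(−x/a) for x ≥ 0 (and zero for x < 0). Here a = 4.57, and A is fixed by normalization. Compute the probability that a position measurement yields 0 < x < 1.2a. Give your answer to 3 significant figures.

The probability is P = ∫ |φ|² dx over [0, 1.2a].
The normalization integral ∫|φ|²dx over the whole domain equals a^3/4·A², and A² cancels in the ratio.
Let u = x/a; then A² and the length scale cancel, so P = ∫_{0}^{1.2} u^2·e^(-2·u) du ÷ ∫_{0}^{∞} u^2·e^(-2·u) du.
Using ∫ u^2·e^(-2·u) du = -(2·u^2 + 2·u + 1)·e^(-2·u)/4, the numerator is 1/4 - 157·e^(-12/5)/100 and the denominator is 1/4.
Taking the ratio, P = 0.4303.

P ≈ 0.430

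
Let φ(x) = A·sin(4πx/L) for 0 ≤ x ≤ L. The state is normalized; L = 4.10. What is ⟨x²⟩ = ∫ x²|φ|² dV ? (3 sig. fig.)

The expectation value is the |φ|²-weighted average of x^2: ∫ x^2|φ|² dx.
Using sin²θ = (1 − cos 2θ)/2, evaluating both integrals, ⟨x²⟩ = -L^2/(32·π^2) + L^2/3.
With L = 4.10, ⟨x^2⟩ = 5.550.

⟨x^2⟩ ≈ 5.55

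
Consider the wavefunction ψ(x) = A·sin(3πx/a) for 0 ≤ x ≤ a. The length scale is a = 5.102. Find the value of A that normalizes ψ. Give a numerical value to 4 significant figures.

The normalization condition is ∫|ψ|² dx = 1 from 0 to a.
Using sin²θ = (1 − cos 2θ)/2, carrying out the integral gives A² · a/2.
Setting this equal to 1 gives A² = 1/(a/2).
Substituting a = 5.102 gives A² = 0.39200, so A = 0.62610.

A ≈ 0.6261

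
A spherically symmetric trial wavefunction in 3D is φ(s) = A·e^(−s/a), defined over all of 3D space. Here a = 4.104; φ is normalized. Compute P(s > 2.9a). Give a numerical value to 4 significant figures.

With dV = 4πs²ds, the probability is ∫|φ|² dV over s > 2.9a.
Normalization gives A² = 1/(π·a^3).
Substituting u = s/a, A², 4π and the length scale all cancel in the ratio: P = ∫_{2.9}^{∞} u^2·e^(-2·u) du / ∫_{0}^{∞} u^2·e^(-2·u) du.
Using ∫ u^2·e^(-2·u) du = -(2·u^2 + 2·u + 1)·e^(-2·u)/4, the numerator is 1181·e^(-29/5)/200 and the denominator is 1/4.
This evaluates to P = 0.071511.

P ≈ 0.07151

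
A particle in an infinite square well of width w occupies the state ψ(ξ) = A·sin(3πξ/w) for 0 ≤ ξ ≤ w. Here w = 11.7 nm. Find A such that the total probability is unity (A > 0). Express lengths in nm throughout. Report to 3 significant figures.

A ≈ 0.413 nm^(-1/2)

Normalization requires ∫|ψ|² dξ = 1, integrated from 0 to w.
Using sin²θ = (1 − cos 2θ)/2, the integral (without the A² prefactor) comes out to w/2.
So A² = (w/2)^(−1).
With w = 11.7: A² = 0.1709 and A = 0.4134.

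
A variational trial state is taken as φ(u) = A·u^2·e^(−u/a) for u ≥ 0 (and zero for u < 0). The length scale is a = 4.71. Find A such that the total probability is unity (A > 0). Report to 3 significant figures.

We need A² ∫|f|² du = 1, taking the integral from 0 to ∞.
Carrying out the integral gives A² · 3·a^5/4.
Setting this equal to 1 gives A² = 1/(3·a^5/4).
Substituting a = 4.71 gives A² = 0.0005752, so A = 0.02398.

A ≈ 0.0240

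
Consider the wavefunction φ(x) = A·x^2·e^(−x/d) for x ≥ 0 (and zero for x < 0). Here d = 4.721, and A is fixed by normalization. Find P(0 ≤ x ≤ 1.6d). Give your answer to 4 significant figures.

P = ∫_{0}^{1.6d} |φ(x)|² dx.
The normalization integral ∫|φ|²dx over the whole domain equals 3·d^5/4·A², and A² cancels in the ratio.
In terms of u = x/d (A² and the length scale cancel between numerator and denominator), P = [∫_{0}^{1.6} u^4·e^(-2·u) du] / [∫_{0}^{∞} u^4·e^(-2·u) du].
With ∫ u^4·e^(-2·u) du = -(u^4/2 + u^3 + 3·u^2/2 + 3·u/2 + 3/4)·e^(-2·u) + C, the region integral is ≈ 0.164541 and the full one is 3/4.
This works out to P = 0.21939.

P ≈ 0.2194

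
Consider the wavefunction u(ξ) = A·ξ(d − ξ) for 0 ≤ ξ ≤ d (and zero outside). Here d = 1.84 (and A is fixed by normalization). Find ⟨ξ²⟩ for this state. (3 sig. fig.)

⟨ξ^2⟩ ≈ 0.967

By definition ⟨ξ²⟩ = ∫ ξ^2 |u(ξ)|² dξ.
Expanding the polynomial and integrating term by term, since the A² factors cancel between numerator and denominator, ⟨ξ²⟩ = 2·d^2/7.
With d = 1.84, ⟨ξ^2⟩ = 0.9673.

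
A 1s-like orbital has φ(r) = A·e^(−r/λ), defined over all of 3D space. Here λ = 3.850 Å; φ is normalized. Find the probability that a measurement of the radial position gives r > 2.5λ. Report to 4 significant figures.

P ≈ 0.1247

Integrate the radial probability density 4πr²|φ|² over r > 2.5λ.
A² is fixed by ∫₀^∞ 4πr²|φ|² dr = 1, i.e. A² = (π·λ^3)^(−1).
Substituting u = r/λ, A², 4π and the length scale all cancel in the ratio: P = ∫_{2.5}^{∞} u^2·e^(-2·u) du / ∫_{0}^{∞} u^2·e^(-2·u) du.
Using ∫ u^2·e^(-2·u) du = -(2·u^2 + 2·u + 1)·e^(-2·u)/4, the numerator is 37·e^(-5)/8 and the denominator is 1/4.
Taking the ratio yields P = 0.12465.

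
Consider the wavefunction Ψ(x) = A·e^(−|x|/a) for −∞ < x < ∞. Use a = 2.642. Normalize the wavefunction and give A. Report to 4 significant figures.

A ≈ 0.6152

Require ∫ |Ψ|² dx = 1 over the whole domain.
Carrying out the integral gives A² · a.
Hence A² = 1/[a].
With a = 2.642: A² = 0.37850 and A = 0.61522.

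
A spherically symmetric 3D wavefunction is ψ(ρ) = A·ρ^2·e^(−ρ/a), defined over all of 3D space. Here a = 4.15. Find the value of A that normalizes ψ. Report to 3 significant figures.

A ≈ 0.000817

We need A² ∫|f|² 4πρ² dρ = 1, taking the integral from 0 to ∞.
The angular integral contributes 4π, leaving ∫₀^∞ ρ²|ψ|² dρ.
Carrying out the integral gives A² · 45·π·a^7/2.
Setting this equal to 1 gives A² = 1/(45·π·a^7/2).
Plugging in a = 4.15 yields A = 0.0008169.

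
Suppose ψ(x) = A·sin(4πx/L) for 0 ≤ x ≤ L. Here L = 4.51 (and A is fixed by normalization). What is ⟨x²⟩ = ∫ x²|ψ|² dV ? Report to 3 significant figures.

⟨x^2⟩ ≈ 6.72

The expectation value is the |ψ|²-weighted average of x^2: ∫ x^2|ψ|² dx.
Since the A² factors cancel between numerator and denominator, ⟨x²⟩ = -L^2/(32·π^2) + L^2/3.
Putting L = 4.51 gives 6.716.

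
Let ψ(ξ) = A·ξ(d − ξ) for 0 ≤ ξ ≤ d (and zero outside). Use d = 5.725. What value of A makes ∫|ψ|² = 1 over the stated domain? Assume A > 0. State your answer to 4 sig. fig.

The normalization condition is ∫|ψ|² dξ = 1 from 0 to d.
With ψ = A·ξ(d − ξ), the integral evaluates to A²·[d^5/30].
So A² = (d^5/30)^(−1).
Plugging in d = 5.725 yields A = 0.069843.

A ≈ 0.06984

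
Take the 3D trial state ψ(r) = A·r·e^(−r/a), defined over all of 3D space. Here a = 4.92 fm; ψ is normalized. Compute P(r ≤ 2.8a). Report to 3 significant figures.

P = ∫ |ψ|² 4πr² dr over r ≤ 2.8a.
The full normalization integral is A²·[3·π·a^5] = 1, fixing A².
Let u = r/a; then A², 4π and the length scale all cancel, so P = ∫_{0}^{2.8} u^4·e^(-2·u) du ÷ ∫_{0}^{∞} u^4·e^(-2·u) du.
With ∫ u^4·e^(-2·u) du = -(u^4/2 + u^3 + 3·u^2/2 + 3·u/2 + 3/4)·e^(-2·u) + C, the region integral is ≈ 0.49339 and the full one is 3/4.
This evaluates to P = 0.6578.

P ≈ 0.658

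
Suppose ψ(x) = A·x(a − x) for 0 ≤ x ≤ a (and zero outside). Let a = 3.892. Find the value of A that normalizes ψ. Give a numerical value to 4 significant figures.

A ≈ 0.1833

Normalization requires ∫|ψ|² dx = 1, integrated from 0 to a.
The integral (without the A² prefactor) comes out to a^5/30.
So A² = (a^5/30)^(−1).
Plugging in a = 3.892 yields A = 0.18329.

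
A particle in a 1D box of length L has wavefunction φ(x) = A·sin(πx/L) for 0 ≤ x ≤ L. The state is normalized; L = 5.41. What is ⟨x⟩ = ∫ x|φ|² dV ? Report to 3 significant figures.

⟨x⟩ ≈ 2.71

By definition ⟨x⟩ = ∫ x |φ(x)|² dx.
Using sin²θ = (1 − cos 2θ)/2, the ratio of the moment integral to the normalization integral gives ⟨x⟩ = L/2.
Putting L = 5.41 gives 2.705.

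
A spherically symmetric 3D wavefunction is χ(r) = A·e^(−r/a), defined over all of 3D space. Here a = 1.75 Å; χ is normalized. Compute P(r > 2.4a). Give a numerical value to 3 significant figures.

With dV = 4πr²dr, the probability is ∫|χ|² dV over r > 2.4a.
A² is fixed by ∫₀^∞ 4πr²|χ|² dr = 1, i.e. A² = (π·a^3)^(−1).
Let u = r/a; then A², 4π and the length scale all cancel, so P = ∫_{2.4}^{∞} u^2·e^(-2·u) du ÷ ∫_{0}^{∞} u^2·e^(-2·u) du.
With ∫ u^2·e^(-2·u) du = -(2·u^2 + 2·u + 1)·e^(-2·u)/4 + C, the region integral is 433·e^(-24/5)/100 and the full one is 1/4.
The region integral divided by the full integral gives P = 0.1425.

P ≈ 0.143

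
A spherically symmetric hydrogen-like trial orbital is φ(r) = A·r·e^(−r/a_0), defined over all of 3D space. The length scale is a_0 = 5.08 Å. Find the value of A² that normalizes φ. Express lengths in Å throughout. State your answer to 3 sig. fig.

A^2 ≈ 0.0000314 Å^(-5)

The normalization condition is ∫|φ|² 4πr² dr = 1 from 0 to ∞.
In 3D with spherical symmetry the volume element is 4πr² dr.
Recall ∫₀^∞ r^m e^(−r/β) dr = m!·β^(m+1), with φ = A·r·e^(−r/a_0), the integral evaluates to A²·[3·π·a_0^5].
Hence A² = 1/[3·π·a_0^5].
Plugging in a_0 = 5.08 yields A = 0.005600.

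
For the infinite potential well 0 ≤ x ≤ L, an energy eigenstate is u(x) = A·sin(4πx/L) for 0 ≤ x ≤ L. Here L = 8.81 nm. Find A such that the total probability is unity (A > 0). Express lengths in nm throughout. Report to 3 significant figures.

A ≈ 0.476 nm^(-1/2)

Require ∫ |u|² dx = 1 over the whole domain.
With ∫₀^L sin²(nπx/L) dx = L/2, ∫|u|² dx = A²·(L/2).
Hence A² = 1/[L/2].
Plugging in L = 8.81 yields A = 0.4765.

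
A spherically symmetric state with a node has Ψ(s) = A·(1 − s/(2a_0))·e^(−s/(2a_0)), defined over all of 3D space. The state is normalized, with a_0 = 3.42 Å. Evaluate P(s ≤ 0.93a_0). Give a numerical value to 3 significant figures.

P = ∫ |Ψ|² 4πs² ds over s ≤ 0.93a_0.
The full normalization integral is A²·[8·π·a_0^3] = 1, fixing A².
Substituting u = s/a_0, A², 4π and the length scale all cancel in the ratio: P = ∫_{0}^{0.93} u^2·(1 - u/2)^2·e^(-u) du / ∫_{0}^{∞} u^2·(1 - u/2)^2·e^(-u) du.
Using ∫ u^2·(1 - u/2)^2·e^(-u) du = -(u^4/4 + u^2 + 2·u + 2)·e^(-u), the numerator is ≈ 0.061986 and the denominator is 2.
This evaluates to P = 0.03099.

P ≈ 0.0310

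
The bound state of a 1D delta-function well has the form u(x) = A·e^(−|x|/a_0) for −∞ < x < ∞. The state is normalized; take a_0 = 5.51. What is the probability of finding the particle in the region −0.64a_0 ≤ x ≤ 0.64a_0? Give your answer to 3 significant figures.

P ≈ 0.722

P = ∫_{−0.64a_0}^{0.64a_0} |u(x)|² dx.
The normalization integral ∫|u|²dx over the whole domain equals a_0·A², and A² cancels in the ratio.
Both integrals are even about x = 0, so only the x ≥ 0 halves are needed (the factors of 2 cancel). In terms of t = x/a_0 (A² and the length scale cancel between numerator and denominator), P = [∫_{0}^{0.64} e^(-2·t) dt] / [∫_{0}^{∞} e^(-2·t) dt].
An antiderivative of e^(-2·t) is -e^(-2·t)/2; evaluating from 0 to 0.64 gives 1/2 - e^(-32/25)/2, while the full integral is 1/2.
Taking the ratio, P = 0.7220.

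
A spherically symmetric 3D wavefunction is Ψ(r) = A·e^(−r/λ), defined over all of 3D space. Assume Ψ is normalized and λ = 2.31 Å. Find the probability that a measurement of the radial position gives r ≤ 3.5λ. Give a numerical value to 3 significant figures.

P ≈ 0.970

With dV = 4πr²dr, the probability is ∫|Ψ|² dV over r ≤ 3.5λ.
Normalization gives A² = 1/(π·λ^3).
Substituting u = r/λ, A², 4π and the length scale all cancel in the ratio: P = ∫_{0}^{3.5} u^2·e^(-2·u) du / ∫_{0}^{∞} u^2·e^(-2·u) du.
With ∫ u^2·e^(-2·u) du = -(2·u^2 + 2·u + 1)·e^(-2·u)/4 + C, the region integral is 1/4 - 65·e^(-7)/8 and the full one is 1/4.
Taking the ratio yields P = 0.9704.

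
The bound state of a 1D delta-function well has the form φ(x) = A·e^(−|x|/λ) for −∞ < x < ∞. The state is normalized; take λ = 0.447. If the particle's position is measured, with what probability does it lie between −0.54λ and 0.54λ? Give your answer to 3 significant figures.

|φ|² is the probability density, so P = ∫_{−0.54λ}^{0.54λ} |φ|² dx.
The normalization integral ∫|φ|²dx over the whole domain equals λ·A², and A² cancels in the ratio.
Both integrals are even about x = 0, so only the x ≥ 0 halves are needed (the factors of 2 cancel). Substituting u = x/λ, A² and the length scale cancel in the ratio: P = ∫_{0}^{0.54} e^(-2·u) du / ∫_{0}^{∞} e^(-2·u) du.
An antiderivative of e^(-2·u) is -e^(-2·u)/2; evaluating from 0 to 0.54 gives 1/2 - e^(-27/25)/2, while the full integral is 1/2.
Evaluating gives P = 0.6604.

P ≈ 0.660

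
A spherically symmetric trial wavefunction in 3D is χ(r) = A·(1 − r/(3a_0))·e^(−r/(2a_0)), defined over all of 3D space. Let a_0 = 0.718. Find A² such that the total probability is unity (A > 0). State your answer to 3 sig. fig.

Normalization requires ∫|χ|² 4πr² dr = 1, integrated from 0 to ∞.
The angular integral contributes 4π, leaving ∫₀^∞ r²|χ|² dr.
∫|χ|² 4πr² dr = A²·(8·π·a_0^3/3).
Hence A² = 1/[8·π·a_0^3/3].
With a_0 = 0.718: A² = 0.3225 and A = 0.5679.

A^2 ≈ 0.322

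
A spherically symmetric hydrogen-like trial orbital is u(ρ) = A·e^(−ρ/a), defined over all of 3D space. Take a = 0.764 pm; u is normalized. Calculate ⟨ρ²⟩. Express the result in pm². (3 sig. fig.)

The expectation value is the |u|²-weighted average of ρ^2: ∫ ρ^2|u|² 4πρ² dρ.
Recall ∫₀^∞ ρ^m e^(−ρ/β) dρ = m!·β^(m+1), since the A² factors cancel between numerator and denominator, ⟨ρ²⟩ = 3·a^2.
With a = 0.764, ⟨ρ^2⟩ = 1.751.

⟨ρ^2⟩ ≈ 1.75 pm^2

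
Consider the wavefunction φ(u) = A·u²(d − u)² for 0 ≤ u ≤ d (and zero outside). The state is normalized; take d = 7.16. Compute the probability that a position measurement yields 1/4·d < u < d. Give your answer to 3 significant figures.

P = ∫_{1/4·d}^{d} |φ(u)|² du.
Since A² = 1/(d^9/630), this is the region integral divided by the full normalization integral.
In terms of t = u/d (A² and the length scale cancel between numerator and denominator), P = [∫_{1/4}^{1} t^4·(1 - t)^4 dt] / [∫_{0}^{1} t^4·(1 - t)^4 dt].
Using ∫ t^4·(1 - t)^4 dt = t^5·(70·t^4 - 315·t^3 + 540·t^2 - 420·t + 126)/630, the numerator is ≈ 0.0015096 and the denominator is 1/630.
This works out to P = 0.9511.

P ≈ 0.951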